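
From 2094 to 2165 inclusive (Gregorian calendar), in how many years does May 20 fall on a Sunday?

11

Track May 20's weekday year by year (advancing +1, or +2 across a Feb 29):
  2094: Thu  2095: Fri (+1)  2096: Sun (+2) ✓  2097: Mon (+1)  2098: Tue (+1)
  2099: Wed (+1)  2100: Thu (+1)  2101: Fri (+1)  2102: Sat (+1)  2103: Sun (+1) ✓
  2104: Tue (+2)  2105: Wed (+1)  2106: Thu (+1)  2107: Fri (+1)  … (44 more years) …
  2152: Sat (+2)  2153: Sun (+1) ✓  2154: Mon (+1)  2155: Tue (+1)  2156: Thu (+2)
  2157: Fri (+1)  2158: Sat (+1)  2159: Sun (+1) ✓  2160: Tue (+2)  2161: Wed (+1)
  2162: Thu (+1)  2163: Fri (+1)  2164: Sun (+2) ✓  2165: Mon (+1)
Sunday years: 2096, 2103, 2108, 2114, 2125, 2131, 2136, 2142, 2153, 2159, 2164 — 11 in total.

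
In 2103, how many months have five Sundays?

4

A month of length L has five Sundays iff its first Sunday is on day ≤ L−28 (so day 1–3 in a 31-day month, 1–2 in a 30-day month, day 1 in a leap February).
Checking each month of 2103: Jan starts Mon (31d); Feb starts Thu (28d); Mar starts Thu (31d); Apr starts Sun (30d) ✓; May starts Tue (31d); Jun starts Fri (30d); Jul starts Sun (31d) ✓; Aug starts Wed (31d); Sep starts Sat (30d) ✓; Oct starts Mon (31d); Nov starts Thu (30d); Dec starts Sat (31d) ✓.
Five-Sunday months: April, July, September, December → 4.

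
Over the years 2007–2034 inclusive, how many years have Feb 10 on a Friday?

4

Track Feb 10's weekday year by year (advancing +1, or +2 across a Feb 29):
  2007: Sat  2008: Sun (+1)  2009: Tue (+2)  2010: Wed (+1)  2011: Thu (+1)
  2012: Fri (+1) ✓  2013: Sun (+2)  2014: Mon (+1)  2015: Tue (+1)  2016: Wed (+1)
  2017: Fri (+2) ✓  2018: Sat (+1)  2019: Sun (+1)  2020: Mon (+1)  2021: Wed (+2)
  2022: Thu (+1)  2023: Fri (+1) ✓  2024: Sat (+1)  2025: Mon (+2)  2026: Tue (+1)
  2027: Wed (+1)  2028: Thu (+1)  2029: Sat (+2)  2030: Sun (+1)  2031: Mon (+1)
  2032: Tue (+1)  2033: Thu (+2)  2034: Fri (+1) ✓
Friday years: 2012, 2017, 2023, 2034 — 4 in total.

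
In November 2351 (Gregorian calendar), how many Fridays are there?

5

November 2351 has 30 days and begins on Thursday.
The first Friday is November 2.
Fridays fall on 2, 9, 16, 23, 30 — that's 5.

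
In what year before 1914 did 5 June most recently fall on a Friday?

From one year to the next, a fixed date's weekday advances by 1, or by 2 when a Feb 29 lies between the two dates.
1914: June 5 is Friday.
1913: Thursday (−1)
1912: Wednesday (−1)
1911: Monday (−2)
1910: Sunday (−1)
1909: Saturday (−1)
1908: Friday (−1)
5 June falls on a Friday in 1908.

1908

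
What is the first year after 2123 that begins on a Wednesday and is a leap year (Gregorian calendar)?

Jan 1 advances by 2 weekdays after a leap year and by 1 after a common year.
2123: Jan 1 is Friday.
2124: Saturday (leap)
2125: Monday
2126: Tuesday
2127: Wednesday
2128: Thursday (leap)
2129: Saturday
2130: Sunday
2131: Monday
2132: Tuesday (leap)
2133: Thursday
2134: Friday
2135: Saturday
2136: Sunday (leap)
2137: Tuesday
2138: Wednesday
2139: Thursday
2140: Friday (leap)
2141: Sunday
2142: Monday
2143: Tuesday
2144: Wednesday (leap)
2144 begins on a Wednesday and is a leap year.

2144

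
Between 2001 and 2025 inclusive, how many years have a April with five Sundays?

7

April has 30 days; it has five Sundays when Sunday falls among the first (month-length − 28) days — i.e. when April 1 is one of Sunday/Saturday.
April 1 by year: 2001:Sun✓ 2002:Mon 2003:Tue 2004:Thu 2005:Fri 2006:Sat✓ 2007:Sun✓ 2008:Tue 2009:Wed 2010:Thu 2011:Fri 2012:Sun✓ 2013:Mon 2014:Tue 2015:Wed 2016:Fri 2017:Sat✓ 2018:Sun✓ 2019:Mon 2020:Wed 2021:Thu 2022:Fri 2023:Sat✓ 2024:Mon 2025:Tue
Years with five Sundays: 2001, 2006, 2007, 2012, 2017, 2018, 2023 → 7.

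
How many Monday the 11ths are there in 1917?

1

Check the 11th of each month of 1917: Jan 11: Thu, Feb 11: Sun, Mar 11: Sun, Apr 11: Wed, May 11: Fri, Jun 11: Mon, Jul 11: Wed, Aug 11: Sat, Sep 11: Tue, Oct 11: Thu, Nov 11: Sun, Dec 11: Tue.
Monday occurs in June — 1 month.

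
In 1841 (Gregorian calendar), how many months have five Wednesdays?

A month of length L has five Wednesdays iff its first Wednesday is on day ≤ L−28 (so day 1–3 in a 31-day month, 1–2 in a 30-day month, day 1 in a leap February).
Checking each month of 1841: Jan starts Fri (31d); Feb starts Mon (28d); Mar starts Mon (31d) ✓; Apr starts Thu (30d); May starts Sat (31d); Jun starts Tue (30d) ✓; Jul starts Thu (31d); Aug starts Sun (31d); Sep starts Wed (30d) ✓; Oct starts Fri (31d); Nov starts Mon (30d); Dec starts Wed (31d) ✓.
Five-Wednesday months: March, June, September, December → 4.

4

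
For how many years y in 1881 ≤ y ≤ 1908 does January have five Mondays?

12

January has 31 days; it has five Mondays when Monday falls among the first (month-length − 28) days — i.e. when January 1 is one of Monday/Sunday/Saturday.
January 1 by year: 1881:Sat✓ 1882:Sun✓ 1883:Mon✓ 1884:Tue 1885:Thu 1886:Fri 1887:Sat✓ 1888:Sun✓ 1889:Tue 1890:Wed 1891:Thu 1892:Fri 1893:Sun✓ 1894:Mon✓ 1895:Tue 1896:Wed 1897:Fri 1898:Sat✓ 1899:Sun✓ 1900:Mon✓ 1901:Tue 1902:Wed 1903:Thu 1904:Fri 1905:Sun✓ 1906:Mon✓ 1907:Tue 1908:Wed
Years with five Mondays: 1881, 1882, 1883, 1887, 1888, 1893, 1894, 1898, 1899, 1900, 1905, 1906 → 12.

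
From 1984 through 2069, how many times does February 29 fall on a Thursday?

3

Leap years in 1984–2069: 22 of them.
Feb 29 weekday advances by 5 (mod 7) from one leap year to the next four years later (or differs when a century non-leap intervenes).
Leap-day weekdays: 1984:Wed 1988:Mon 1992:Sat 1996:Thu✓ 2000:Tue 2004:Sun 2008:Fri 2012:Wed 2016:Mon 2020:Sat 2024:Thu✓ 2028:Tue 2032:Sun 2036:Fri 2040:Wed 2044:Mon 2048:Sat 2052:Thu✓ 2056:Tue 2060:Sun 2064:Fri 2068:Wed
Thursday: 1996, 2024, 2052 → 3.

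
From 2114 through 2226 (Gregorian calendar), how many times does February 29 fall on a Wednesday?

Leap years in 2114–2226: 27 of them.
Feb 29 weekday advances by 5 (mod 7) from one leap year to the next four years later (or differs when a century non-leap intervenes).
Leap-day weekdays: 2116:Sat 2120:Thu 2124:Tue 2128:Sun 2132:Fri 2136:Wed✓ 2140:Mon 2144:Sat 2148:Thu 2152:Tue 2156:Sun 2160:Fri 2164:Wed✓ 2168:Mon 2172:Sat 2176:Thu 2180:Tue 2184:Sun 2188:Fri 2192:Wed✓ 2196:Mon 2204:Wed✓ 2208:Mon 2212:Sat 2216:Thu 2220:Tue 2224:Sun
Wednesday: 2136, 2164, 2192, 2204 → 4.

4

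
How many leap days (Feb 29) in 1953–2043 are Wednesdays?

Leap years in 1953–2043: 22 of them.
Feb 29 weekday advances by 5 (mod 7) from one leap year to the next four years later (or differs when a century non-leap intervenes).
Leap-day weekdays: 1956:Wed✓ 1960:Mon 1964:Sat 1968:Thu 1972:Tue 1976:Sun 1980:Fri 1984:Wed✓ 1988:Mon 1992:Sat 1996:Thu 2000:Tue 2004:Sun 2008:Fri 2012:Wed✓ 2016:Mon 2020:Sat 2024:Thu 2028:Tue 2032:Sun 2036:Fri 2040:Wed✓
Wednesday: 1956, 1984, 2012, 2040 → 4.

4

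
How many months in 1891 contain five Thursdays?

5

A month of length L has five Thursdays iff its first Thursday is on day ≤ L−28 (so day 1–3 in a 31-day month, 1–2 in a 30-day month, day 1 in a leap February).
Checking each month of 1891: Jan starts Thu (31d) ✓; Feb starts Sun (28d); Mar starts Sun (31d); Apr starts Wed (30d) ✓; May starts Fri (31d); Jun starts Mon (30d); Jul starts Wed (31d) ✓; Aug starts Sat (31d); Sep starts Tue (30d); Oct starts Thu (31d) ✓; Nov starts Sun (30d); Dec starts Tue (31d) ✓.
Five-Thursday months: January, April, July, October, December → 5.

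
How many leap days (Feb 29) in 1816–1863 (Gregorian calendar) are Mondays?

Leap years in 1816–1863: 12 of them.
Feb 29 weekday advances by 5 (mod 7) from one leap year to the next four years later (or differs when a century non-leap intervenes).
Leap-day weekdays: 1816:Thu 1820:Tue 1824:Sun 1828:Fri 1832:Wed 1836:Mon✓ 1840:Sat 1844:Thu 1848:Tue 1852:Sun 1856:Fri 1860:Wed
Monday: 1836 → 1.

1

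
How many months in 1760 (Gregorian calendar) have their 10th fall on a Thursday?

Check the 10th of each month of 1760: Jan 10: Thu, Feb 10: Sun, Mar 10: Mon, Apr 10: Thu, May 10: Sat, Jun 10: Tue, Jul 10: Thu, Aug 10: Sun, Sep 10: Wed, Oct 10: Fri, Nov 10: Mon, Dec 10: Wed.
Thursday occurs in January, April, July — 3 months.

3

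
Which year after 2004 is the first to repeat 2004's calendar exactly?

2032

Two years share a calendar iff Jan 1 falls on the same weekday and both are leap or both are common. 2004: Jan 1 is Thursday, leap year.
2005: Jan 1 Saturday, common
2006: Jan 1 Sunday, common
2007: Jan 1 Monday, common
2008: Jan 1 Tuesday, leap
2009: Jan 1 Thursday, common
2010: Jan 1 Friday, common
2011: Jan 1 Saturday, common
2012: Jan 1 Sunday, leap
2013: Jan 1 Tuesday, common
2014: Jan 1 Wednesday, common
2015: Jan 1 Thursday, common
2016: Jan 1 Friday, leap
2017: Jan 1 Sunday, common
2018: Jan 1 Monday, common
2019: Jan 1 Tuesday, common
2020: Jan 1 Wednesday, leap
2021: Jan 1 Friday, common
2022: Jan 1 Saturday, common
2023: Jan 1 Sunday, common
2024: Jan 1 Monday, leap
2025: Jan 1 Wednesday, common
2026: Jan 1 Thursday, common
2027: Jan 1 Friday, common
2028: Jan 1 Saturday, leap
2029: Jan 1 Monday, common
2030: Jan 1 Tuesday, common
2031: Jan 1 Wednesday, common
2032: Jan 1 Thursday, leap
2032 matches on both conditions.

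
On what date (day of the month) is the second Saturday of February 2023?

February 1, 2023 is a Wednesday, so the first Saturday is the 4th.
The second Saturday is 4 + 7 = 11.

11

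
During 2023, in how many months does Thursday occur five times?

A month of length L has five Thursdays iff its first Thursday is on day ≤ L−28 (so day 1–3 in a 31-day month, 1–2 in a 30-day month, day 1 in a leap February).
Checking each month of 2023: Jan starts Sun (31d); Feb starts Wed (28d); Mar starts Wed (31d) ✓; Apr starts Sat (30d); May starts Mon (31d); Jun starts Thu (30d) ✓; Jul starts Sat (31d); Aug starts Tue (31d) ✓; Sep starts Fri (30d); Oct starts Sun (31d); Nov starts Wed (30d) ✓; Dec starts Fri (31d).
Five-Thursday months: March, June, August, November → 4.

4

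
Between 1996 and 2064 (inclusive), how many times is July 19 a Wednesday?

10

Track July 19's weekday year by year (advancing +1, or +2 across a Feb 29):
  1996: Fri  1997: Sat (+1)  1998: Sun (+1)  1999: Mon (+1)  2000: Wed (+2) ✓
  2001: Thu (+1)  2002: Fri (+1)  2003: Sat (+1)  2004: Mon (+2)  2005: Tue (+1)
  2006: Wed (+1) ✓  2007: Thu (+1)  2008: Sat (+2)  2009: Sun (+1)  … (41 more years) …
  2051: Wed (+1) ✓  2052: Fri (+2)  2053: Sat (+1)  2054: Sun (+1)  2055: Mon (+1)
  2056: Wed (+2) ✓  2057: Thu (+1)  2058: Fri (+1)  2059: Sat (+1)  2060: Mon (+2)
  2061: Tue (+1)  2062: Wed (+1) ✓  2063: Thu (+1)  2064: Sat (+2)
Wednesday years: 2000, 2006, 2017, 2023, 2028, 2034, 2045, 2051, 2056, 2062 — 10 in total.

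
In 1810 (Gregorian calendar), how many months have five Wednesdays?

A month of length L has five Wednesdays iff its first Wednesday is on day ≤ L−28 (so day 1–3 in a 31-day month, 1–2 in a 30-day month, day 1 in a leap February).
Checking each month of 1810: Jan starts Mon (31d) ✓; Feb starts Thu (28d); Mar starts Thu (31d); Apr starts Sun (30d); May starts Tue (31d) ✓; Jun starts Fri (30d); Jul starts Sun (31d); Aug starts Wed (31d) ✓; Sep starts Sat (30d); Oct starts Mon (31d) ✓; Nov starts Thu (30d); Dec starts Sat (31d).
Five-Wednesday months: January, May, August, October → 4.

4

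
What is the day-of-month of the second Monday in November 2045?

November 1, 2045 is a Wednesday, so the first Monday is the 6th.
The second Monday is 6 + 7 = 13.

13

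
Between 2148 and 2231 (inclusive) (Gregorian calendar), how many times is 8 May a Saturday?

12

Track 8 May's weekday year by year (advancing +1, or +2 across a Feb 29):
  2148: Wed  2149: Thu (+1)  2150: Fri (+1)  2151: Sat (+1) ✓  2152: Mon (+2)
  2153: Tue (+1)  2154: Wed (+1)  2155: Thu (+1)  2156: Sat (+2) ✓  2157: Sun (+1)
  2158: Mon (+1)  2159: Tue (+1)  2160: Thu (+2)  2161: Fri (+1)  … (56 more years) …
  2218: Fri (+1)  2219: Sat (+1) ✓  2220: Mon (+2)  2221: Tue (+1)  2222: Wed (+1)
  2223: Thu (+1)  2224: Sat (+2) ✓  2225: Sun (+1)  2226: Mon (+1)  2227: Tue (+1)
  2228: Thu (+2)  2229: Fri (+1)  2230: Sat (+1) ✓  2231: Sun (+1)
Saturday years: 2151, 2156, 2162, 2173, 2179, 2184, 2190, 2202, 2213, 2219, 2224, 2230 — 12 in total.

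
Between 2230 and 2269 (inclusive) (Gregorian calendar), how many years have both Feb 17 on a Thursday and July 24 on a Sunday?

Check each year's weekday for Feb 17 and July 24:
  2230: Wed/Sat  2231: Thu/Sun ✓  2232: Fri/Tue  2233: Sun/Wed  2234: Mon/Thu  2235: Tue/Fri  2236: Wed/Sun  2237: Fri/Mon  2238: Sat/Tue  2239: Sun/Wed  2240: Mon/Fri  2241: Wed/Sat  2242: Thu/Sun ✓  2243: Fri/Mon  …(12 more)…  2256: Sun/Thu  2257: Tue/Fri  2258: Wed/Sat  2259: Thu/Sun ✓  2260: Fri/Tue  2261: Sun/Wed  2262: Mon/Thu  2263: Tue/Fri  2264: Wed/Sun  2265: Fri/Mon  2266: Sat/Tue  2267: Sun/Wed  2268: Mon/Fri  2269: Wed/Sat
Both conditions hold in: 2231, 2242, 2253, 2259 — 4.

4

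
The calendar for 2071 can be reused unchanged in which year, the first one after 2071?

Two years share a calendar iff Jan 1 falls on the same weekday and both are leap or both are common. 2071: Jan 1 is Thursday, common year.
2072: Jan 1 Friday, leap
2073: Jan 1 Sunday, common
2074: Jan 1 Monday, common
2075: Jan 1 Tuesday, common
2076: Jan 1 Wednesday, leap
2077: Jan 1 Friday, common
2078: Jan 1 Saturday, common
2079: Jan 1 Sunday, common
2080: Jan 1 Monday, leap
2081: Jan 1 Wednesday, common
2082: Jan 1 Thursday, common
2082 matches on both conditions.

2082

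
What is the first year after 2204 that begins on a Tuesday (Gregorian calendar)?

Jan 1 advances by 2 weekdays after a leap year and by 1 after a common year.
2204: Jan 1 is Sunday (leap).
2205: Tuesday
2205 begins on a Tuesday

2205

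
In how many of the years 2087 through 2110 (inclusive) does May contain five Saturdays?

12

May has 31 days; it has five Saturdays when Saturday falls among the first (month-length − 28) days — i.e. when May 1 is one of Saturday/Friday/Thursday.
May 1 by year: 2087:Thu✓ 2088:Sat✓ 2089:Sun 2090:Mon 2091:Tue 2092:Thu✓ 2093:Fri✓ 2094:Sat✓ 2095:Sun 2096:Tue 2097:Wed 2098:Thu✓ 2099:Fri✓ 2100:Sat✓ 2101:Sun 2102:Mon 2103:Tue 2104:Thu✓ 2105:Fri✓ 2106:Sat✓ 2107:Sun 2108:Tue 2109:Wed 2110:Thu✓
Years with five Saturdays: 2087, 2088, 2092, 2093, 2094, 2098, 2099, 2100, 2104, 2105, 2106, 2110 → 12.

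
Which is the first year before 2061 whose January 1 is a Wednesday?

2059

Jan 1 advances by 2 weekdays after a leap year and by 1 after a common year.
2061: Jan 1 is Saturday.
2060: Thursday (leap)
2059: Wednesday
2059 begins on a Wednesday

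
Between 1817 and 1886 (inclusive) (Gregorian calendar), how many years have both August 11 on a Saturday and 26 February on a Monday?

8

Check each year's weekday for August 11 and 26 February:
  1817: Mon/Wed  1818: Tue/Thu  1819: Wed/Fri  1820: Fri/Sat  1821: Sat/Mon ✓  1822: Sun/Tue  1823: Mon/Wed  1824: Wed/Thu  1825: Thu/Sat  1826: Fri/Sun  1827: Sat/Mon ✓  1828: Mon/Tue  1829: Tue/Thu  1830: Wed/Fri  …(42 more)…  1873: Mon/Wed  1874: Tue/Thu  1875: Wed/Fri  1876: Fri/Sat  1877: Sat/Mon ✓  1878: Sun/Tue  1879: Mon/Wed  1880: Wed/Thu  1881: Thu/Sat  1882: Fri/Sun  1883: Sat/Mon ✓  1884: Mon/Tue  1885: Tue/Thu  1886: Wed/Fri
Both conditions hold in: 1821, 1827, 1838, 1849, 1855, 1866, 1877, 1883 — 8.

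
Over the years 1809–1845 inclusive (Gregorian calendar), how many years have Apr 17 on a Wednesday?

Track Apr 17's weekday year by year (advancing +1, or +2 across a Feb 29):
  1809: Mon  1810: Tue (+1)  1811: Wed (+1) ✓  1812: Fri (+2)  1813: Sat (+1)
  1814: Sun (+1)  1815: Mon (+1)  1816: Wed (+2) ✓  1817: Thu (+1)  1818: Fri (+1)
  1819: Sat (+1)  1820: Mon (+2)  1821: Tue (+1)  1822: Wed (+1) ✓  … (9 more years) …
  1832: Tue (+2)  1833: Wed (+1) ✓  1834: Thu (+1)  1835: Fri (+1)  1836: Sun (+2)
  1837: Mon (+1)  1838: Tue (+1)  1839: Wed (+1) ✓  1840: Fri (+2)  1841: Sat (+1)
  1842: Sun (+1)  1843: Mon (+1)  1844: Wed (+2) ✓  1845: Thu (+1)
Wednesday years: 1811, 1816, 1822, 1833, 1839, 1844 — 6 in total.

6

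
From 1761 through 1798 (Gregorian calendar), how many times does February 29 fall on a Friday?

Leap years in 1761–1798: 9 of them.
Feb 29 weekday advances by 5 (mod 7) from one leap year to the next four years later (or differs when a century non-leap intervenes).
Leap-day weekdays: 1764:Wed 1768:Mon 1772:Sat 1776:Thu 1780:Tue 1784:Sun 1788:Fri✓ 1792:Wed 1796:Mon
Friday: 1788 → 1.

1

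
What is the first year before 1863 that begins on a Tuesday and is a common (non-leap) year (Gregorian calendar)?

1861

Jan 1 advances by 2 weekdays after a leap year and by 1 after a common year.
1863: Jan 1 is Thursday.
1862: Wednesday
1861: Tuesday
1861 begins on a Tuesday and is a common year.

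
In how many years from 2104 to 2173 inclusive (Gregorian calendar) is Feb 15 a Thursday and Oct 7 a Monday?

Check each year's weekday for Feb 15 and Oct 7:
  2104: Fri/Tue  2105: Sun/Wed  2106: Mon/Thu  2107: Tue/Fri  2108: Wed/Sun  2109: Fri/Mon  2110: Sat/Tue  2111: Sun/Wed  2112: Mon/Fri  2113: Wed/Sat  2114: Thu/Sun  2115: Fri/Mon  2116: Sat/Wed  2117: Mon/Thu  …(42 more)…  2160: Fri/Tue  2161: Sun/Wed  2162: Mon/Thu  2163: Tue/Fri  2164: Wed/Sun  2165: Fri/Mon  2166: Sat/Tue  2167: Sun/Wed  2168: Mon/Fri  2169: Wed/Sat  2170: Thu/Sun  2171: Fri/Mon  2172: Sat/Wed  2173: Mon/Thu
Both conditions hold in: 2120, 2148 — 2.

2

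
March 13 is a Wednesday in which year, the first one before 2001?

1996

From one year to the next, a fixed date's weekday advances by 1, or by 2 when a Feb 29 lies between the two dates.
2001: March 13 is Tuesday.
2000: Monday (−1)
1999: Saturday (−2)
1998: Friday (−1)
1997: Thursday (−1)
1996: Wednesday (−1)
March 13 falls on a Wednesday in 1996.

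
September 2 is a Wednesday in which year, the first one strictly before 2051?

2048

From one year to the next, a fixed date's weekday advances by 1, or by 2 when a Feb 29 lies between the two dates.
2051: September 2 is Saturday.
2050: Friday (−1)
2049: Thursday (−1)
2048: Wednesday (−1)
September 2 falls on a Wednesday in 2048.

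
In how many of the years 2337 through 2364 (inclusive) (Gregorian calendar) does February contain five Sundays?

February has 28 days (29 in leap years); it has five Sundays when Sunday falls among the first (month-length − 28) days — i.e. when February 1 is Sunday in a leap year (never in a common year).
February 1 by year: 2337:Mon 2338:Tue 2339:Wed 2340:Thu 2341:Sat 2342:Sun 2343:Mon 2344:Tue 2345:Thu 2346:Fri 2347:Sat 2348:Sun✓ 2349:Tue 2350:Wed 2351:Thu 2352:Fri 2353:Sun 2354:Mon 2355:Tue 2356:Wed 2357:Fri 2358:Sat 2359:Sun 2360:Mon 2361:Wed 2362:Thu 2363:Fri 2364:Sat
Years with five Sundays: 2348 → 1.

1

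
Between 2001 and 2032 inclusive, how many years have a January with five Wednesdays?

January has 31 days; it has five Wednesdays when Wednesday falls among the first (month-length − 28) days — i.e. when January 1 is one of Wednesday/Tuesday/Monday.
January 1 by year: 2001:Mon✓ 2002:Tue✓ 2003:Wed✓ 2004:Thu 2005:Sat 2006:Sun 2007:Mon✓ 2008:Tue✓ 2009:Thu 2010:Fri 2011:Sat 2012:Sun 2013:Tue✓ 2014:Wed✓ 2015:Thu 2016:Fri 2017:Sun 2018:Mon✓ 2019:Tue✓ 2020:Wed✓ 2021:Fri 2022:Sat 2023:Sun 2024:Mon✓ 2025:Wed✓ 2026:Thu 2027:Fri 2028:Sat 2029:Mon✓ 2030:Tue✓ 2031:Wed✓ 2032:Thu
Years with five Wednesdays: 2001, 2002, 2003, 2007, 2008, 2013, 2014, 2018, 2019, 2020, 2024, 2025, 2029, 2030, 2031 → 15.

15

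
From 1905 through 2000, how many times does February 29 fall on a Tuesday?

Leap years in 1905–2000: 24 of them.
Feb 29 weekday advances by 5 (mod 7) from one leap year to the next four years later (or differs when a century non-leap intervenes).
Leap-day weekdays: 1908:Sat 1912:Thu 1916:Tue✓ 1920:Sun 1924:Fri 1928:Wed 1932:Mon 1936:Sat 1940:Thu 1944:Tue✓ 1948:Sun 1952:Fri 1956:Wed 1960:Mon 1964:Sat 1968:Thu 1972:Tue✓ 1976:Sun 1980:Fri 1984:Wed 1988:Mon 1992:Sat 1996:Thu 2000:Tue✓
Tuesday: 1916, 1944, 1972, 2000 → 4.

4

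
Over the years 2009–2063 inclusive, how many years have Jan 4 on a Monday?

8

Track Jan 4's weekday year by year (advancing +1, or +2 across a Feb 29):
  2009: Sun  2010: Mon (+1) ✓  2011: Tue (+1)  2012: Wed (+1)  2013: Fri (+2)
  2014: Sat (+1)  2015: Sun (+1)  2016: Mon (+1) ✓  2017: Wed (+2)  2018: Thu (+1)
  2019: Fri (+1)  2020: Sat (+1)  2021: Mon (+2) ✓  2022: Tue (+1)  … (27 more years) …
  2050: Tue (+1)  2051: Wed (+1)  2052: Thu (+1)  2053: Sat (+2)  2054: Sun (+1)
  2055: Mon (+1) ✓  2056: Tue (+1)  2057: Thu (+2)  2058: Fri (+1)  2059: Sat (+1)
  2060: Sun (+1)  2061: Tue (+2)  2062: Wed (+1)  2063: Thu (+1)
Monday years: 2010, 2016, 2021, 2027, 2038, 2044, 2049, 2055 — 8 in total.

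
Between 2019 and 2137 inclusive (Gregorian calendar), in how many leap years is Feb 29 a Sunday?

4

Leap years in 2019–2137: 29 of them.
Feb 29 weekday advances by 5 (mod 7) from one leap year to the next four years later (or differs when a century non-leap intervenes).
Leap-day weekdays: 2020:Sat 2024:Thu 2028:Tue 2032:Sun✓ 2036:Fri 2040:Wed 2044:Mon 2048:Sat 2052:Thu 2056:Tue 2060:Sun✓ 2064:Fri 2068:Wed …(3 more)… 2084:Tue 2088:Sun✓ 2092:Fri 2096:Wed 2104:Fri 2108:Wed 2112:Mon 2116:Sat 2120:Thu 2124:Tue 2128:Sun✓ 2132:Fri 2136:Wed
Sunday: 2032, 2060, 2088, 2128 → 4.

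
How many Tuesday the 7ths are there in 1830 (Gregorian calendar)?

Check the 7th of each month of 1830: Jan 7: Thu, Feb 7: Sun, Mar 7: Sun, Apr 7: Wed, May 7: Fri, Jun 7: Mon, Jul 7: Wed, Aug 7: Sat, Sep 7: Tue, Oct 7: Thu, Nov 7: Sun, Dec 7: Tue.
Tuesday occurs in September, December — 2 months.

2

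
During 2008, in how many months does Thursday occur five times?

4

A month of length L has five Thursdays iff its first Thursday is on day ≤ L−28 (so day 1–3 in a 31-day month, 1–2 in a 30-day month, day 1 in a leap February).
Checking each month of 2008: Jan starts Tue (31d) ✓; Feb starts Fri (29d); Mar starts Sat (31d); Apr starts Tue (30d); May starts Thu (31d) ✓; Jun starts Sun (30d); Jul starts Tue (31d) ✓; Aug starts Fri (31d); Sep starts Mon (30d); Oct starts Wed (31d) ✓; Nov starts Sat (30d); Dec starts Mon (31d).
Five-Thursday months: January, May, July, October → 4.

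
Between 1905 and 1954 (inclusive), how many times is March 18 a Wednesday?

Track March 18's weekday year by year (advancing +1, or +2 across a Feb 29):
  1905: Sat  1906: Sun (+1)  1907: Mon (+1)  1908: Wed (+2) ✓  1909: Thu (+1)
  1910: Fri (+1)  1911: Sat (+1)  1912: Mon (+2)  1913: Tue (+1)  1914: Wed (+1) ✓
  1915: Thu (+1)  1916: Sat (+2)  1917: Sun (+1)  1918: Mon (+1)  … (22 more years) …
  1941: Tue (+1)  1942: Wed (+1) ✓  1943: Thu (+1)  1944: Sat (+2)  1945: Sun (+1)
  1946: Mon (+1)  1947: Tue (+1)  1948: Thu (+2)  1949: Fri (+1)  1950: Sat (+1)
  1951: Sun (+1)  1952: Tue (+2)  1953: Wed (+1) ✓  1954: Thu (+1)
Wednesday years: 1908, 1914, 1925, 1931, 1936, 1942, 1953 — 7 in total.

7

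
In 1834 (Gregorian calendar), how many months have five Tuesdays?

4

A month of length L has five Tuesdays iff its first Tuesday is on day ≤ L−28 (so day 1–3 in a 31-day month, 1–2 in a 30-day month, day 1 in a leap February).
Checking each month of 1834: Jan starts Wed (31d); Feb starts Sat (28d); Mar starts Sat (31d); Apr starts Tue (30d) ✓; May starts Thu (31d); Jun starts Sun (30d); Jul starts Tue (31d) ✓; Aug starts Fri (31d); Sep starts Mon (30d) ✓; Oct starts Wed (31d); Nov starts Sat (30d); Dec starts Mon (31d) ✓.
Five-Tuesday months: April, July, September, December → 4.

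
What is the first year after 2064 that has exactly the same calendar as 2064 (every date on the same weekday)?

Two years share a calendar iff Jan 1 falls on the same weekday and both are leap or both are common. 2064: Jan 1 is Tuesday, leap year.
2065: Jan 1 Thursday, common
2066: Jan 1 Friday, common
2067: Jan 1 Saturday, common
2068: Jan 1 Sunday, leap
2069: Jan 1 Tuesday, common
2070: Jan 1 Wednesday, common
2071: Jan 1 Thursday, common
2072: Jan 1 Friday, leap
2073: Jan 1 Sunday, common
2074: Jan 1 Monday, common
2075: Jan 1 Tuesday, common
2076: Jan 1 Wednesday, leap
2077: Jan 1 Friday, common
2078: Jan 1 Saturday, common
2079: Jan 1 Sunday, common
2080: Jan 1 Monday, leap
2081: Jan 1 Wednesday, common
2082: Jan 1 Thursday, common
2083: Jan 1 Friday, common
2084: Jan 1 Saturday, leap
2085: Jan 1 Monday, common
2086: Jan 1 Tuesday, common
2087: Jan 1 Wednesday, common
2088: Jan 1 Thursday, leap
2089: Jan 1 Saturday, common
2090: Jan 1 Sunday, common
2091: Jan 1 Monday, common
2092: Jan 1 Tuesday, leap
2092 matches on both conditions.

2092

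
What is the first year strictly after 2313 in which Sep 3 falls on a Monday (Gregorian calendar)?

From one year to the next, a fixed date's weekday advances by 1, or by 2 when a Feb 29 lies between the two dates.
2313: September 3 is Wednesday.
2314: Thursday (+1)
2315: Friday (+1)
2316: Sunday (+2)
2317: Monday (+1)
Sep 3 falls on a Monday in 2317.

2317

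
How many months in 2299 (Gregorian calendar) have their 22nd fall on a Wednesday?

Check the 22nd of each month of 2299: Jan 22: Sun, Feb 22: Wed, Mar 22: Wed, Apr 22: Sat, May 22: Mon, Jun 22: Thu, Jul 22: Sat, Aug 22: Tue, Sep 22: Fri, Oct 22: Sun, Nov 22: Wed, Dec 22: Fri.
Wednesday occurs in February, March, November — 3 months.

3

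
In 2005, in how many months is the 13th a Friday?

1

Check the 13th of each month of 2005: Jan 13: Thu, Feb 13: Sun, Mar 13: Sun, Apr 13: Wed, May 13: Fri, Jun 13: Mon, Jul 13: Wed, Aug 13: Sat, Sep 13: Tue, Oct 13: Thu, Nov 13: Sun, Dec 13: Tue.
Friday occurs in May — 1 month.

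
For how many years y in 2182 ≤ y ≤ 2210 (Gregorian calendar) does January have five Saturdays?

January has 31 days; it has five Saturdays when Saturday falls among the first (month-length − 28) days — i.e. when January 1 is one of Saturday/Friday/Thursday.
January 1 by year: 2182:Tue 2183:Wed 2184:Thu✓ 2185:Sat✓ 2186:Sun 2187:Mon 2188:Tue 2189:Thu✓ 2190:Fri✓ 2191:Sat✓ 2192:Sun 2193:Tue 2194:Wed 2195:Thu✓ 2196:Fri✓ 2197:Sun 2198:Mon 2199:Tue 2200:Wed 2201:Thu✓ 2202:Fri✓ 2203:Sat✓ 2204:Sun 2205:Tue 2206:Wed 2207:Thu✓ 2208:Fri✓ 2209:Sun 2210:Mon
Years with five Saturdays: 2184, 2185, 2189, 2190, 2191, 2195, 2196, 2201, 2202, 2203, 2207, 2208 → 12.

12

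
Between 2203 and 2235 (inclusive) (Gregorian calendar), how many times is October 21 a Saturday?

Track October 21's weekday year by year (advancing +1, or +2 across a Feb 29):
  2203: Fri  2204: Sun (+2)  2205: Mon (+1)  2206: Tue (+1)  2207: Wed (+1)
  2208: Fri (+2)  2209: Sat (+1) ✓  2210: Sun (+1)  2211: Mon (+1)  2212: Wed (+2)
  2213: Thu (+1)  2214: Fri (+1)  2215: Sat (+1) ✓  2216: Mon (+2)  … (5 more years) …
  2222: Mon (+1)  2223: Tue (+1)  2224: Thu (+2)  2225: Fri (+1)  2226: Sat (+1) ✓
  2227: Sun (+1)  2228: Tue (+2)  2229: Wed (+1)  2230: Thu (+1)  2231: Fri (+1)
  2232: Sun (+2)  2233: Mon (+1)  2234: Tue (+1)  2235: Wed (+1)
Saturday years: 2209, 2215, 2220, 2226 — 4 in total.

4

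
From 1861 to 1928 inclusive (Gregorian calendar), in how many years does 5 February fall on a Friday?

Track 5 February's weekday year by year (advancing +1, or +2 across a Feb 29):
  1861: Tue  1862: Wed (+1)  1863: Thu (+1)  1864: Fri (+1) ✓  1865: Sun (+2)
  1866: Mon (+1)  1867: Tue (+1)  1868: Wed (+1)  1869: Fri (+2) ✓  1870: Sat (+1)
  1871: Sun (+1)  1872: Mon (+1)  1873: Wed (+2)  1874: Thu (+1)  … (40 more years) …
  1915: Fri (+1) ✓  1916: Sat (+1)  1917: Mon (+2)  1918: Tue (+1)  1919: Wed (+1)
  1920: Thu (+1)  1921: Sat (+2)  1922: Sun (+1)  1923: Mon (+1)  1924: Tue (+1)
  1925: Thu (+2)  1926: Fri (+1) ✓  1927: Sat (+1)  1928: Sun (+1)
Friday years: 1864, 1869, 1875, 1886, 1892, 1897, 1904, 1909, 1915, 1926 — 10 in total.

10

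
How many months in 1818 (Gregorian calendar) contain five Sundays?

A month of length L has five Sundays iff its first Sunday is on day ≤ L−28 (so day 1–3 in a 31-day month, 1–2 in a 30-day month, day 1 in a leap February).
Checking each month of 1818: Jan starts Thu (31d); Feb starts Sun (28d); Mar starts Sun (31d) ✓; Apr starts Wed (30d); May starts Fri (31d) ✓; Jun starts Mon (30d); Jul starts Wed (31d); Aug starts Sat (31d) ✓; Sep starts Tue (30d); Oct starts Thu (31d); Nov starts Sun (30d) ✓; Dec starts Tue (31d).
Five-Sunday months: March, May, August, November → 4.

4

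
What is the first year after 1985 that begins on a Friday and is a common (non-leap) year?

1993

Jan 1 advances by 2 weekdays after a leap year and by 1 after a common year.
1985: Jan 1 is Tuesday.
1986: Wednesday
1987: Thursday
1988: Friday (leap)
1989: Sunday
1990: Monday
1991: Tuesday
1992: Wednesday (leap)
1993: Friday
1993 begins on a Friday and is a common year.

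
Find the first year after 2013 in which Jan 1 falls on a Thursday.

Jan 1 advances by 2 weekdays after a leap year and by 1 after a common year.
2013: Jan 1 is Tuesday.
2014: Wednesday
2015: Thursday
2015 begins on a Thursday

2015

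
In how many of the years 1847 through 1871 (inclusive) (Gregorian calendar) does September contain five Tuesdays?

6

September has 30 days; it has five Tuesdays when Tuesday falls among the first (month-length − 28) days — i.e. when September 1 is one of Tuesday/Monday.
September 1 by year: 1847:Wed 1848:Fri 1849:Sat 1850:Sun 1851:Mon✓ 1852:Wed 1853:Thu 1854:Fri 1855:Sat 1856:Mon✓ 1857:Tue✓ 1858:Wed 1859:Thu 1860:Sat 1861:Sun 1862:Mon✓ 1863:Tue✓ 1864:Thu 1865:Fri 1866:Sat 1867:Sun 1868:Tue✓ 1869:Wed 1870:Thu 1871:Fri
Years with five Tuesdays: 1851, 1856, 1857, 1862, 1863, 1868 → 6.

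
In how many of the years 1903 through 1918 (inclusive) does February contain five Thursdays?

1

February has 28 days (29 in leap years); it has five Thursdays when Thursday falls among the first (month-length − 28) days — i.e. when February 1 is Thursday in a leap year (never in a common year).
February 1 by year: 1903:Sun 1904:Mon 1905:Wed 1906:Thu 1907:Fri 1908:Sat 1909:Mon 1910:Tue 1911:Wed 1912:Thu✓ 1913:Sat 1914:Sun 1915:Mon 1916:Tue 1917:Thu 1918:Fri
Years with five Thursdays: 1912 → 1.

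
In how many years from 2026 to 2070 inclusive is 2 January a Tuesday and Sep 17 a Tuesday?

1

Check each year's weekday for 2 January and Sep 17:
  2026: Fri/Thu  2027: Sat/Fri  2028: Sun/Sun  2029: Tue/Mon  2030: Wed/Tue  2031: Thu/Wed  2032: Fri/Fri  2033: Sun/Sat  2034: Mon/Sun  2035: Tue/Mon  2036: Wed/Wed  2037: Fri/Thu  2038: Sat/Fri  2039: Sun/Sat  …(17 more)…  2057: Tue/Mon  2058: Wed/Tue  2059: Thu/Wed  2060: Fri/Fri  2061: Sun/Sat  2062: Mon/Sun  2063: Tue/Mon  2064: Wed/Wed  2065: Fri/Thu  2066: Sat/Fri  2067: Sun/Sat  2068: Mon/Mon  2069: Wed/Tue  2070: Thu/Wed
Both conditions hold in: 2052 — 1.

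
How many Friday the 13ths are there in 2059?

Check the 13th of each month of 2059: Jan 13: Mon, Feb 13: Thu, Mar 13: Thu, Apr 13: Sun, May 13: Tue, Jun 13: Fri, Jul 13: Sun, Aug 13: Wed, Sep 13: Sat, Oct 13: Mon, Nov 13: Thu, Dec 13: Sat.
Friday occurs in June — 1 month.

1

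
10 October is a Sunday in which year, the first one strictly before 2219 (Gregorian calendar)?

From one year to the next, a fixed date's weekday advances by 1, or by 2 when a Feb 29 lies between the two dates.
2219: October 10 is Sunday.
2218: Saturday (−1)
2217: Friday (−1)
2216: Thursday (−1)
2215: Tuesday (−2)
2214: Monday (−1)
2213: Sunday (−1)
10 October falls on a Sunday in 2213.

2213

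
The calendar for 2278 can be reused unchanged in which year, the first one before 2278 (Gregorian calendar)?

Two years share a calendar iff Jan 1 falls on the same weekday and both are leap or both are common. 2278: Jan 1 is Tuesday, common year.
2277: Jan 1 Monday, common
2276: Jan 1 Saturday, leap
2275: Jan 1 Friday, common
2274: Jan 1 Thursday, common
2273: Jan 1 Wednesday, common
2272: Jan 1 Monday, leap
2271: Jan 1 Sunday, common
2270: Jan 1 Saturday, common
2269: Jan 1 Friday, common
2268: Jan 1 Wednesday, leap
2267: Jan 1 Tuesday, common
2267 matches on both conditions.

2267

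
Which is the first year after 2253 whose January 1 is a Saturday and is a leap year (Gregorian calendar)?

2276

Jan 1 advances by 2 weekdays after a leap year and by 1 after a common year.
2253: Jan 1 is Saturday.
2254: Sunday
2255: Monday
2256: Tuesday (leap)
2257: Thursday
2258: Friday
2259: Saturday
2260: Sunday (leap)
2261: Tuesday
2262: Wednesday
2263: Thursday
2264: Friday (leap)
2265: Sunday
2266: Monday
2267: Tuesday
2268: Wednesday (leap)
2269: Friday
2270: Saturday
2271: Sunday
2272: Monday (leap)
2273: Wednesday
2274: Thursday
2275: Friday
2276: Saturday (leap)
2276 begins on a Saturday and is a leap year.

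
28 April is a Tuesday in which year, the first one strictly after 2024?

2026

From one year to the next, a fixed date's weekday advances by 1, or by 2 when a Feb 29 lies between the two dates.
2024: April 28 is Sunday.
2025: Monday (+1)
2026: Tuesday (+1)
28 April falls on a Tuesday in 2026.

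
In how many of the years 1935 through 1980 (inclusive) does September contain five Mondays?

14

September has 30 days; it has five Mondays when Monday falls among the first (month-length − 28) days — i.e. when September 1 is one of Monday/Sunday.
September 1 by year: 1935:Sun✓ 1936:Tue 1937:Wed 1938:Thu 1939:Fri 1940:Sun✓ 1941:Mon✓ 1942:Tue 1943:Wed 1944:Fri 1945:Sat 1946:Sun✓ 1947:Mon✓ 1948:Wed 1949:Thu …(16 more)… 1966:Thu 1967:Fri 1968:Sun✓ 1969:Mon✓ 1970:Tue 1971:Wed 1972:Fri 1973:Sat 1974:Sun✓ 1975:Mon✓ 1976:Wed 1977:Thu 1978:Fri 1979:Sat 1980:Mon✓
Years with five Mondays: 1935, 1940, 1941, 1946, 1947, 1952, 1957, 1958, 1963, 1968, 1969, 1974, 1975, 1980 → 14.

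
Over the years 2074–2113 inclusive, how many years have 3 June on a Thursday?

6

Track 3 June's weekday year by year (advancing +1, or +2 across a Feb 29):
  2074: Sun  2075: Mon (+1)  2076: Wed (+2)  2077: Thu (+1) ✓  2078: Fri (+1)
  2079: Sat (+1)  2080: Mon (+2)  2081: Tue (+1)  2082: Wed (+1)  2083: Thu (+1) ✓
  2084: Sat (+2)  2085: Sun (+1)  2086: Mon (+1)  2087: Tue (+1)  … (12 more years) …
  2100: Thu (+1) ✓  2101: Fri (+1)  2102: Sat (+1)  2103: Sun (+1)  2104: Tue (+2)
  2105: Wed (+1)  2106: Thu (+1) ✓  2107: Fri (+1)  2108: Sun (+2)  2109: Mon (+1)
  2110: Tue (+1)  2111: Wed (+1)  2112: Fri (+2)  2113: Sat (+1)
Thursday years: 2077, 2083, 2088, 2094, 2100, 2106 — 6 in total.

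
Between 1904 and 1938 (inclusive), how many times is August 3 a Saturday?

5

Track August 3's weekday year by year (advancing +1, or +2 across a Feb 29):
  1904: Wed  1905: Thu (+1)  1906: Fri (+1)  1907: Sat (+1) ✓  1908: Mon (+2)
  1909: Tue (+1)  1910: Wed (+1)  1911: Thu (+1)  1912: Sat (+2) ✓  1913: Sun (+1)
  1914: Mon (+1)  1915: Tue (+1)  1916: Thu (+2)  1917: Fri (+1)  … (7 more years) …
  1925: Mon (+1)  1926: Tue (+1)  1927: Wed (+1)  1928: Fri (+2)  1929: Sat (+1) ✓
  1930: Sun (+1)  1931: Mon (+1)  1932: Wed (+2)  1933: Thu (+1)  1934: Fri (+1)
  1935: Sat (+1) ✓  1936: Mon (+2)  1937: Tue (+1)  1938: Wed (+1)
Saturday years: 1907, 1912, 1918, 1929, 1935 — 5 in total.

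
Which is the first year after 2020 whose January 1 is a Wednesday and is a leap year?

Jan 1 advances by 2 weekdays after a leap year and by 1 after a common year.
2020: Jan 1 is Wednesday (leap).
2021: Friday
2022: Saturday
2023: Sunday
2024: Monday (leap)
2025: Wednesday
2026: Thursday
2027: Friday
2028: Saturday (leap)
2029: Monday
2030: Tuesday
2031: Wednesday
2032: Thursday (leap)
2033: Saturday
2034: Sunday
2035: Monday
2036: Tuesday (leap)
2037: Thursday
2038: Friday
2039: Saturday
2040: Sunday (leap)
2041: Tuesday
2042: Wednesday
2043: Thursday
2044: Friday (leap)
2045: Sunday
2046: Monday
2047: Tuesday
2048: Wednesday (leap)
2048 begins on a Wednesday and is a leap year.

2048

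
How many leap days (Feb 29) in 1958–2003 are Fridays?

Leap years in 1958–2003: 11 of them.
Feb 29 weekday advances by 5 (mod 7) from one leap year to the next four years later (or differs when a century non-leap intervenes).
Leap-day weekdays: 1960:Mon 1964:Sat 1968:Thu 1972:Tue 1976:Sun 1980:Fri✓ 1984:Wed 1988:Mon 1992:Sat 1996:Thu 2000:Tue
Friday: 1980 → 1.

1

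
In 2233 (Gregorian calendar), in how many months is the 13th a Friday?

Check the 13th of each month of 2233: Jan 13: Sun, Feb 13: Wed, Mar 13: Wed, Apr 13: Sat, May 13: Mon, Jun 13: Thu, Jul 13: Sat, Aug 13: Tue, Sep 13: Fri, Oct 13: Sun, Nov 13: Wed, Dec 13: Fri.
Friday occurs in September, December — 2 months.

2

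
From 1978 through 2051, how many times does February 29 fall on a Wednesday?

Leap years in 1978–2051: 18 of them.
Feb 29 weekday advances by 5 (mod 7) from one leap year to the next four years later (or differs when a century non-leap intervenes).
Leap-day weekdays: 1980:Fri 1984:Wed✓ 1988:Mon 1992:Sat 1996:Thu 2000:Tue 2004:Sun 2008:Fri 2012:Wed✓ 2016:Mon 2020:Sat 2024:Thu 2028:Tue 2032:Sun 2036:Fri 2040:Wed✓ 2044:Mon 2048:Sat
Wednesday: 1984, 2012, 2040 → 3.

3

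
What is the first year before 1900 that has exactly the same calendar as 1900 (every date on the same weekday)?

Two years share a calendar iff Jan 1 falls on the same weekday and both are leap or both are common. 1900: Jan 1 is Monday, common year.
1899: Jan 1 Sunday, common
1898: Jan 1 Saturday, common
1897: Jan 1 Friday, common
1896: Jan 1 Wednesday, leap
1895: Jan 1 Tuesday, common
1894: Jan 1 Monday, common
1894 matches on both conditions.

1894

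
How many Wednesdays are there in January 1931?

4

January 1931 has 31 days and begins on Thursday.
The first Wednesday is January 7.
Wednesdays fall on 7, 14, 21, 28 — that's 4.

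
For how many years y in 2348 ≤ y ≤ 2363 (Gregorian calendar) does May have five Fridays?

May has 31 days; it has five Fridays when Friday falls among the first (month-length − 28) days — i.e. when May 1 is one of Friday/Thursday/Wednesday.
May 1 by year: 2348:Sat 2349:Sun 2350:Mon 2351:Tue 2352:Thu✓ 2353:Fri✓ 2354:Sat 2355:Sun 2356:Tue 2357:Wed✓ 2358:Thu✓ 2359:Fri✓ 2360:Sun 2361:Mon 2362:Tue 2363:Wed✓
Years with five Fridays: 2352, 2353, 2357, 2358, 2359, 2363 → 6.

6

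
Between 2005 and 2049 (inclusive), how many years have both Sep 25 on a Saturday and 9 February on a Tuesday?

Check each year's weekday for Sep 25 and 9 February:
  2005: Sun/Wed  2006: Mon/Thu  2007: Tue/Fri  2008: Thu/Sat  2009: Fri/Mon  2010: Sat/Tue ✓  2011: Sun/Wed  2012: Tue/Thu  2013: Wed/Sat  2014: Thu/Sun  2015: Fri/Mon  2016: Sun/Tue  2017: Mon/Thu  2018: Tue/Fri  …(17 more)…  2036: Thu/Sat  2037: Fri/Mon  2038: Sat/Tue ✓  2039: Sun/Wed  2040: Tue/Thu  2041: Wed/Sat  2042: Thu/Sun  2043: Fri/Mon  2044: Sun/Tue  2045: Mon/Thu  2046: Tue/Fri  2047: Wed/Sat  2048: Fri/Sun  2049: Sat/Tue ✓
Both conditions hold in: 2010, 2021, 2027, 2038, 2049 — 5.

5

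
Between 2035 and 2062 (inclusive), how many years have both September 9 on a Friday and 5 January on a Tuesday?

1

Check each year's weekday for September 9 and 5 January:
  2035: Sun/Fri  2036: Tue/Sat  2037: Wed/Mon  2038: Thu/Tue  2039: Fri/Wed  2040: Sun/Thu  2041: Mon/Sat  2042: Tue/Sun  2043: Wed/Mon  2044: Fri/Tue ✓  2045: Sat/Thu  2046: Sun/Fri  2047: Mon/Sat  2048: Wed/Sun  2049: Thu/Tue  2050: Fri/Wed  2051: Sat/Thu  2052: Mon/Fri  2053: Tue/Sun  2054: Wed/Mon  2055: Thu/Tue  2056: Sat/Wed  2057: Sun/Fri  2058: Mon/Sat  2059: Tue/Sun  2060: Thu/Mon  2061: Fri/Wed  2062: Sat/Thu
Both conditions hold in: 2044 — 1.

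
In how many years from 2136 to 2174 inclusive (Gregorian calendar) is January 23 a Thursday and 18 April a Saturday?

2

Check each year's weekday for January 23 and 18 April:
  2136: Mon/Wed  2137: Wed/Thu  2138: Thu/Fri  2139: Fri/Sat  2140: Sat/Mon  2141: Mon/Tue  2142: Tue/Wed  2143: Wed/Thu  2144: Thu/Sat ✓  2145: Sat/Sun  2146: Sun/Mon  2147: Mon/Tue  2148: Tue/Thu  2149: Thu/Fri  …(11 more)…  2161: Fri/Sat  2162: Sat/Sun  2163: Sun/Mon  2164: Mon/Wed  2165: Wed/Thu  2166: Thu/Fri  2167: Fri/Sat  2168: Sat/Mon  2169: Mon/Tue  2170: Tue/Wed  2171: Wed/Thu  2172: Thu/Sat ✓  2173: Sat/Sun  2174: Sun/Mon
Both conditions hold in: 2144, 2172 — 2.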